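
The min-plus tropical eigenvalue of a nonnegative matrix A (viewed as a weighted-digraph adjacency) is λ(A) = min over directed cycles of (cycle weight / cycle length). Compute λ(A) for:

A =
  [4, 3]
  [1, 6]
λ(A) = 2

Enumerate directed cycles and compute their means (weight / length). Sample:
  cycle 0 → 0: weight = 4, length = 1, mean = 4/1 ≈ 4.000
  cycle 1 → 1: weight = 6, length = 1, mean = 6/1 ≈ 6.000
  cycle 0 → 1 → 0: weight = 4, length = 2, mean = 4/2 ≈ 2.000
  cycle 1 → 0 → 1: weight = 4, length = 2, mean = 4/2 ≈ 2.000
Minimum mean = 2.000, attained e.g. along the cycle 0 → 1 → 0 with weight 4 and length 2. So λ(A) = 4/2 = 2.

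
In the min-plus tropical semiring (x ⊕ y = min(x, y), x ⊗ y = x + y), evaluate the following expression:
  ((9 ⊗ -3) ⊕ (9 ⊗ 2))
((9 ⊗ -3) ⊕ (9 ⊗ 2)) = 6

Expand innermost to outermost. Recall ⊕ takes the minimum of its arguments and ⊗ takes their sum. Working out the expression ((9 ⊗ -3) ⊕ (9 ⊗ 2)) gives 6.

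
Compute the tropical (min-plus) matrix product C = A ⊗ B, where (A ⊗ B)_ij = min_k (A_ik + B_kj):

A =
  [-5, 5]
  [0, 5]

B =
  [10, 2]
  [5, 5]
A ⊗ B =
  [5, -3]
  [10, 2]

Apply the min-plus product entry-by-entry:
  C[0][0] = min over k of (A[0][0] + B[0][0] = -5 + 10 = 5, A[0][1] + B[1][0] = 5 + 5 = 10) = 5 (attained at k = 0)
  C[0][1] = min over k of (A[0][0] + B[0][1] = -5 + 2 = -3, A[0][1] + B[1][1] = 5 + 5 = 10) = -3 (attained at k = 0)
  C[1][0] = min over k of (A[1][0] + B[0][0] = 0 + 10 = 10, A[1][1] + B[1][0] = 5 + 5 = 10) = 10 (attained at k = 0)
  C[1][1] = min over k of (A[1][0] + B[0][1] = 0 + 2 = 2, A[1][1] + B[1][1] = 5 + 5 = 10) = 2 (attained at k = 0)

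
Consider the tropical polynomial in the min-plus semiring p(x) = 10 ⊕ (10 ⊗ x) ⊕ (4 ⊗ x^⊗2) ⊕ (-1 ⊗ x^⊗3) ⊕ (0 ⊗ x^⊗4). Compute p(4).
p(4) = 10

A tropical monomial a ⊗ x^⊗i evaluates to a + i · x. Evaluating each term at x = 4:
  Term 0 contributes 10 + 0 · 4 = 10
  Term 1 contributes 10 + 1 · 4 = 14
  Term 2 contributes 4 + 2 · 4 = 12
  Term 3 contributes -1 + 3 · 4 = 11
  Term 4 contributes 0 + 4 · 4 = 16
p(4) = ⊕ of these = min[10, 14, 12, 11, 16] = 10.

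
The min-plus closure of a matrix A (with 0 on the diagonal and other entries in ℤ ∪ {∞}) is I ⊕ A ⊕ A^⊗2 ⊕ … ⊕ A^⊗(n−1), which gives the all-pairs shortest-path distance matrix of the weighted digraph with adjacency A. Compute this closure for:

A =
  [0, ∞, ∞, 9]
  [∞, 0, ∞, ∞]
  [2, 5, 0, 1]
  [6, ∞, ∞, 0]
Closure =
  [0, ∞, ∞, 9]
  [∞, 0, ∞, ∞]
  [2, 5, 0, 1]
  [6, ∞, ∞, 0]

This is the Floyd-Warshall all-pairs shortest-path computation. For each intermediate vertex k = 0, 1, …, 3, update dist[i][j] ← min(dist[i][j], dist[i][k] + dist[k][j]). The final matrix gives, for each (i, j), the minimum total weight of any directed path from i to j (possibly empty when i = j).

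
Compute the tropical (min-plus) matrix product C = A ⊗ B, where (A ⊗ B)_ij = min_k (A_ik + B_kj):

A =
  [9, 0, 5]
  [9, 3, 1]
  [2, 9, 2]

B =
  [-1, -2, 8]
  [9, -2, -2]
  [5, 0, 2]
A ⊗ B =
  [8, -2, -2]
  [6, 1, 1]
  [1, 0, 4]

Apply the min-plus product entry-by-entry:
  C[0][0] = min over k of (A[0][0] + B[0][0] = 9 + -1 = 8, A[0][1] + B[1][0] = 0 + 9 = 9, A[0][2] + B[2][0] = 5 + 5 = 10) = 8 (attained at k = 0)
  C[0][1] = min over k of (A[0][0] + B[0][1] = 9 + -2 = 7, A[0][1] + B[1][1] = 0 + -2 = -2, A[0][2] + B[2][1] = 5 + 0 = 5) = -2 (attained at k = 1)
  C[0][2] = min over k of (A[0][0] + B[0][2] = 9 + 8 = 17, A[0][1] + B[1][2] = 0 + -2 = -2, A[0][2] + B[2][2] = 5 + 2 = 7) = -2 (attained at k = 1)
  C[1][0] = min over k of (A[1][0] + B[0][0] = 9 + -1 = 8, A[1][1] + B[1][0] = 3 + 9 = 12, A[1][2] + B[2][0] = 1 + 5 = 6) = 6 (attained at k = 2)
  C[1][1] = min over k of (A[1][0] + B[0][1] = 9 + -2 = 7, A[1][1] + B[1][1] = 3 + -2 = 1, A[1][2] + B[2][1] = 1 + 0 = 1) = 1 (attained at k = 1)
  C[1][2] = min over k of (A[1][0] + B[0][2] = 9 + 8 = 17, A[1][1] + B[1][2] = 3 + -2 = 1, A[1][2] + B[2][2] = 1 + 2 = 3) = 1 (attained at k = 1)
  C[2][0] = min over k of (A[2][0] + B[0][0] = 2 + -1 = 1, A[2][1] + B[1][0] = 9 + 9 = 18, A[2][2] + B[2][0] = 2 + 5 = 7) = 1 (attained at k = 0)
  C[2][1] = min over k of (A[2][0] + B[0][1] = 2 + -2 = 0, A[2][1] + B[1][1] = 9 + -2 = 7, A[2][2] + B[2][1] = 2 + 0 = 2) = 0 (attained at k = 0)
  C[2][2] = min over k of (A[2][0] + B[0][2] = 2 + 8 = 10, A[2][1] + B[1][2] = 9 + -2 = 7, A[2][2] + B[2][2] = 2 + 2 = 4) = 4 (attained at k = 2)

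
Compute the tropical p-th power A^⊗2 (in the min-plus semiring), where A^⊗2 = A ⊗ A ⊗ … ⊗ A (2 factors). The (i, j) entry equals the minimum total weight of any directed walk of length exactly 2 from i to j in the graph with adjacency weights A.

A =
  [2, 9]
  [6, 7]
A^⊗2 =
  [4, 11]
  [8, 14]

Each entry (A^⊗2)_ij equals the minimum over all length-2 walks i = v_0 → v_1 → … → v_2 = j of Σ_t A[v_t][v_{t+1}]. For example, for (i, j) = (0, 1) we minimise over 2 possible intermediate vertex sequences; the minimum is 11, attained along the walk 0 → 0 → 1.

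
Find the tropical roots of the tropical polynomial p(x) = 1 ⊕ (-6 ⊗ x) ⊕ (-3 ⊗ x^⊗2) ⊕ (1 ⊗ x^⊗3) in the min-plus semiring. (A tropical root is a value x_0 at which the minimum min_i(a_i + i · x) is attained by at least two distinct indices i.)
Roots: {-4, -3, 7}

Each tropical root is a break point of the lower envelope of the lines y = a_i + i · x (there are 4 lines, with slopes 0, 1, ..., 3). Only the lines that attain the minimum somewhere contribute to roots; other lines are dominated. Here the surviving (envelope) indices are i = 3, i = 2, i = 1, i = 0.
Intersections between consecutive envelope lines give the roots: for adjacent envelope indices i < j the intersection is x = (a_i − a_j) / (j − i). Reading off the sorted break points: {-4, -3, 7}.
Verification: at each break x_0, at least two indices attain the minimum of min_i(a_i + i · x_0).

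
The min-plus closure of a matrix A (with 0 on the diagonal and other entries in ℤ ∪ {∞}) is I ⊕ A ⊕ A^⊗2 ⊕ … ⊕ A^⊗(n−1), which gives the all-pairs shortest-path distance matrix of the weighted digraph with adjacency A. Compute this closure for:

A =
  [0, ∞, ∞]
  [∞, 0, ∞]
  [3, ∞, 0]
Closure =
  [0, ∞, ∞]
  [∞, 0, ∞]
  [3, ∞, 0]

This is the Floyd-Warshall all-pairs shortest-path computation. For each intermediate vertex k = 0, 1, …, 2, update dist[i][j] ← min(dist[i][j], dist[i][k] + dist[k][j]). The final matrix gives, for each (i, j), the minimum total weight of any directed path from i to j (possibly empty when i = j).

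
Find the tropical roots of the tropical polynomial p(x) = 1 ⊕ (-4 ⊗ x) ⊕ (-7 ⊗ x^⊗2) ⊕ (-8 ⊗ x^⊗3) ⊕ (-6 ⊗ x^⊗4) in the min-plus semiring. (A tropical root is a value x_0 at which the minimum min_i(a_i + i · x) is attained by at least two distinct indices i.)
Roots: {-2, 1, 3, 5}

Each tropical root is a break point of the lower envelope of the lines y = a_i + i · x (there are 5 lines, with slopes 0, 1, ..., 4). Only the lines that attain the minimum somewhere contribute to roots; other lines are dominated. Here the surviving (envelope) indices are i = 4, i = 3, i = 2, i = 1, i = 0.
Intersections between consecutive envelope lines give the roots: for adjacent envelope indices i < j the intersection is x = (a_i − a_j) / (j − i). Reading off the sorted break points: {-2, 1, 3, 5}.
Verification: at each break x_0, at least two indices attain the minimum of min_i(a_i + i · x_0).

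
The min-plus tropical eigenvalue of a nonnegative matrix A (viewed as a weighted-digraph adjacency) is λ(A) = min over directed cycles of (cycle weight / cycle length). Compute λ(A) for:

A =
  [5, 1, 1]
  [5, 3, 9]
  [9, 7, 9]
λ(A) = 3

Enumerate directed cycles and compute their means (weight / length). Sample:
  cycle 0 → 0: weight = 5, length = 1, mean = 5/1 ≈ 5.000
  cycle 1 → 1: weight = 3, length = 1, mean = 3/1 ≈ 3.000
  cycle 2 → 2: weight = 9, length = 1, mean = 9/1 ≈ 9.000
  cycle 0 → 1 → 0: weight = 6, length = 2, mean = 6/2 ≈ 3.000
  cycle 0 → 2 → 0: weight = 10, length = 2, mean = 10/2 ≈ 5.000
  cycle 1 → 0 → 1: weight = 6, length = 2, mean = 6/2 ≈ 3.000
Minimum mean = 3.000, attained e.g. along the cycle 1 → 1 with weight 3 and length 1. So λ(A) = 3/1 = 3.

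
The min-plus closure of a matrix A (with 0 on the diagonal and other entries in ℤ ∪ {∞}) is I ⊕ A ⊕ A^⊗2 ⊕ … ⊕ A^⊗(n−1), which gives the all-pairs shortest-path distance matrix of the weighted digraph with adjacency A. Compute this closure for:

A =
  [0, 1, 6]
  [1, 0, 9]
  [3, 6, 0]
Closure =
  [0, 1, 6]
  [1, 0, 7]
  [3, 4, 0]

This is the Floyd-Warshall all-pairs shortest-path computation. For each intermediate vertex k = 0, 1, …, 2, update dist[i][j] ← min(dist[i][j], dist[i][k] + dist[k][j]). The final matrix gives, for each (i, j), the minimum total weight of any directed path from i to j (possibly empty when i = j).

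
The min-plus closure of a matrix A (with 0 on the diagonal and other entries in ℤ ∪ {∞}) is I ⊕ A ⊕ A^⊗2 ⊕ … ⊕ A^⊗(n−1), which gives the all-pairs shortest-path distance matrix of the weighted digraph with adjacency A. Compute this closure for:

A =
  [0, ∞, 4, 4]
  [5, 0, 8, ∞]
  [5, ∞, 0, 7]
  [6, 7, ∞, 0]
Closure =
  [0, 11, 4, 4]
  [5, 0, 8, 9]
  [5, 14, 0, 7]
  [6, 7, 10, 0]

This is the Floyd-Warshall all-pairs shortest-path computation. For each intermediate vertex k = 0, 1, …, 3, update dist[i][j] ← min(dist[i][j], dist[i][k] + dist[k][j]). The final matrix gives, for each (i, j), the minimum total weight of any directed path from i to j (possibly empty when i = j).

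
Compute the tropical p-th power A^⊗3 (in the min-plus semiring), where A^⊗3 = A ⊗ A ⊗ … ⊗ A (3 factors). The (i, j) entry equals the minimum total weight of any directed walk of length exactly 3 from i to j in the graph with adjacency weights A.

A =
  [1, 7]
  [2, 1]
A^⊗3 =
  [3, 9]
  [4, 3]

Each entry (A^⊗3)_ij equals the minimum over all length-3 walks i = v_0 → v_1 → … → v_3 = j of Σ_t A[v_t][v_{t+1}]. For example, for (i, j) = (0, 1) we minimise over 4 possible intermediate vertex sequences; the minimum is 9, attained along the walk 0 → 0 → 0 → 1.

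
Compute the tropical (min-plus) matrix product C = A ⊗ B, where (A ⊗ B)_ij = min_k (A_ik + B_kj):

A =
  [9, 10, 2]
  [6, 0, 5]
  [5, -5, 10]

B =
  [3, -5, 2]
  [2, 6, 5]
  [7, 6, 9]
A ⊗ B =
  [9, 4, 11]
  [2, 1, 5]
  [-3, 0, 0]

Apply the min-plus product entry-by-entry:
  C[0][0] = min over k of (A[0][0] + B[0][0] = 9 + 3 = 12, A[0][1] + B[1][0] = 10 + 2 = 12, A[0][2] + B[2][0] = 2 + 7 = 9) = 9 (attained at k = 2)
  C[0][1] = min over k of (A[0][0] + B[0][1] = 9 + -5 = 4, A[0][1] + B[1][1] = 10 + 6 = 16, A[0][2] + B[2][1] = 2 + 6 = 8) = 4 (attained at k = 0)
  C[0][2] = min over k of (A[0][0] + B[0][2] = 9 + 2 = 11, A[0][1] + B[1][2] = 10 + 5 = 15, A[0][2] + B[2][2] = 2 + 9 = 11) = 11 (attained at k = 0)
  C[1][0] = min over k of (A[1][0] + B[0][0] = 6 + 3 = 9, A[1][1] + B[1][0] = 0 + 2 = 2, A[1][2] + B[2][0] = 5 + 7 = 12) = 2 (attained at k = 1)
  C[1][1] = min over k of (A[1][0] + B[0][1] = 6 + -5 = 1, A[1][1] + B[1][1] = 0 + 6 = 6, A[1][2] + B[2][1] = 5 + 6 = 11) = 1 (attained at k = 0)
  C[1][2] = min over k of (A[1][0] + B[0][2] = 6 + 2 = 8, A[1][1] + B[1][2] = 0 + 5 = 5, A[1][2] + B[2][2] = 5 + 9 = 14) = 5 (attained at k = 1)
  C[2][0] = min over k of (A[2][0] + B[0][0] = 5 + 3 = 8, A[2][1] + B[1][0] = -5 + 2 = -3, A[2][2] + B[2][0] = 10 + 7 = 17) = -3 (attained at k = 1)
  C[2][1] = min over k of (A[2][0] + B[0][1] = 5 + -5 = 0, A[2][1] + B[1][1] = -5 + 6 = 1, A[2][2] + B[2][1] = 10 + 6 = 16) = 0 (attained at k = 0)
  C[2][2] = min over k of (A[2][0] + B[0][2] = 5 + 2 = 7, A[2][1] + B[1][2] = -5 + 5 = 0, A[2][2] + B[2][2] = 10 + 9 = 19) = 0 (attained at k = 1)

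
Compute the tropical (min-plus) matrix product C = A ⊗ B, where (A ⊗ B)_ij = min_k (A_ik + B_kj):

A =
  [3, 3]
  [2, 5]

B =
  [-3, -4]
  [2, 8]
A ⊗ B =
  [0, -1]
  [-1, -2]

Apply the min-plus product entry-by-entry:
  C[0][0] = min over k of (A[0][0] + B[0][0] = 3 + -3 = 0, A[0][1] + B[1][0] = 3 + 2 = 5) = 0 (attained at k = 0)
  C[0][1] = min over k of (A[0][0] + B[0][1] = 3 + -4 = -1, A[0][1] + B[1][1] = 3 + 8 = 11) = -1 (attained at k = 0)
  C[1][0] = min over k of (A[1][0] + B[0][0] = 2 + -3 = -1, A[1][1] + B[1][0] = 5 + 2 = 7) = -1 (attained at k = 0)
  C[1][1] = min over k of (A[1][0] + B[0][1] = 2 + -4 = -2, A[1][1] + B[1][1] = 5 + 8 = 13) = -2 (attained at k = 0)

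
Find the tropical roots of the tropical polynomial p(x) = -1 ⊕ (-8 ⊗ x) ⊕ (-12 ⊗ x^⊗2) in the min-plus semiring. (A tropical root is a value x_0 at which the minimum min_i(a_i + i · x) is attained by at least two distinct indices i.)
Roots: {4, 7}

Each tropical root is a break point of the lower envelope of the lines y = a_i + i · x (there are 3 lines, with slopes 0, 1, ..., 2). Only the lines that attain the minimum somewhere contribute to roots; other lines are dominated. Here the surviving (envelope) indices are i = 2, i = 1, i = 0.
Intersections between consecutive envelope lines give the roots: for adjacent envelope indices i < j the intersection is x = (a_i − a_j) / (j − i). Reading off the sorted break points: {4, 7}.
Verification: at each break x_0, at least two indices attain the minimum of min_i(a_i + i · x_0).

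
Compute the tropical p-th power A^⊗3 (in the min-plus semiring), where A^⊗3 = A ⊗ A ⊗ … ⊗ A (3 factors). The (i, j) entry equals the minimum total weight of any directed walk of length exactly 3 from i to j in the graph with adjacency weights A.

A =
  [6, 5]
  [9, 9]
A^⊗3 =
  [18, 17]
  [21, 20]

Each entry (A^⊗3)_ij equals the minimum over all length-3 walks i = v_0 → v_1 → … → v_3 = j of Σ_t A[v_t][v_{t+1}]. For example, for (i, j) = (0, 1) we minimise over 4 possible intermediate vertex sequences; the minimum is 17, attained along the walk 0 → 0 → 0 → 1.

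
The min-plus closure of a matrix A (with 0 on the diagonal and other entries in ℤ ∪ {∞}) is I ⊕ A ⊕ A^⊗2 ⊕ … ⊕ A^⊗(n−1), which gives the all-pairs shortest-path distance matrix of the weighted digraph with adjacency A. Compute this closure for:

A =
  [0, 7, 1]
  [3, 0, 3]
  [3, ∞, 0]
Closure =
  [0, 7, 1]
  [3, 0, 3]
  [3, 10, 0]

This is the Floyd-Warshall all-pairs shortest-path computation. For each intermediate vertex k = 0, 1, …, 2, update dist[i][j] ← min(dist[i][j], dist[i][k] + dist[k][j]). The final matrix gives, for each (i, j), the minimum total weight of any directed path from i to j (possibly empty when i = j).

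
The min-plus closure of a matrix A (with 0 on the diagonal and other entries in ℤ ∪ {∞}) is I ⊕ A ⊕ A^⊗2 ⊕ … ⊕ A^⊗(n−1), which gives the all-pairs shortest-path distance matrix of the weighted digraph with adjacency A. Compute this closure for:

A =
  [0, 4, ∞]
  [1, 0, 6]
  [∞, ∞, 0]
Closure =
  [0, 4, 10]
  [1, 0, 6]
  [∞, ∞, 0]

This is the Floyd-Warshall all-pairs shortest-path computation. For each intermediate vertex k = 0, 1, …, 2, update dist[i][j] ← min(dist[i][j], dist[i][k] + dist[k][j]). The final matrix gives, for each (i, j), the minimum total weight of any directed path from i to j (possibly empty when i = j).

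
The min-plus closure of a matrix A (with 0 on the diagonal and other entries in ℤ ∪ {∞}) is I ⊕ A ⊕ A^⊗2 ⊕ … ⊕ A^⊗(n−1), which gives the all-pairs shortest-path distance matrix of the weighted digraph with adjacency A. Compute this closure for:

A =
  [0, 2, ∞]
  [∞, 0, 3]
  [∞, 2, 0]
Closure =
  [0, 2, 5]
  [∞, 0, 3]
  [∞, 2, 0]

This is the Floyd-Warshall all-pairs shortest-path computation. For each intermediate vertex k = 0, 1, …, 2, update dist[i][j] ← min(dist[i][j], dist[i][k] + dist[k][j]). The final matrix gives, for each (i, j), the minimum total weight of any directed path from i to j (possibly empty when i = j).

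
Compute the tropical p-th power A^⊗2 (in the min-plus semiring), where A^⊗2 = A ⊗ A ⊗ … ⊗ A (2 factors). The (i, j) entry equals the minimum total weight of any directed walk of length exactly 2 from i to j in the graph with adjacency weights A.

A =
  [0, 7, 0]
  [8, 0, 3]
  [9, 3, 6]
A^⊗2 =
  [0, 3, 0]
  [8, 0, 3]
  [9, 3, 6]

Each entry (A^⊗2)_ij equals the minimum over all length-2 walks i = v_0 → v_1 → … → v_2 = j of Σ_t A[v_t][v_{t+1}]. For example, for (i, j) = (0, 2) we minimise over 3 possible intermediate vertex sequences; the minimum is 0, attained along the walk 0 → 0 → 2.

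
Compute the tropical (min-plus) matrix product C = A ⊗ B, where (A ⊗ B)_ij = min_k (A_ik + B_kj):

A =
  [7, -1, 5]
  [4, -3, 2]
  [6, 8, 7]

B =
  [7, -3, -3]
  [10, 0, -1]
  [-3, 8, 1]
A ⊗ B =
  [2, -1, -2]
  [-1, -3, -4]
  [4, 3, 3]

Apply the min-plus product entry-by-entry:
  C[0][0] = min over k of (A[0][0] + B[0][0] = 7 + 7 = 14, A[0][1] + B[1][0] = -1 + 10 = 9, A[0][2] + B[2][0] = 5 + -3 = 2) = 2 (attained at k = 2)
  C[0][1] = min over k of (A[0][0] + B[0][1] = 7 + -3 = 4, A[0][1] + B[1][1] = -1 + 0 = -1, A[0][2] + B[2][1] = 5 + 8 = 13) = -1 (attained at k = 1)
  C[0][2] = min over k of (A[0][0] + B[0][2] = 7 + -3 = 4, A[0][1] + B[1][2] = -1 + -1 = -2, A[0][2] + B[2][2] = 5 + 1 = 6) = -2 (attained at k = 1)
  C[1][0] = min over k of (A[1][0] + B[0][0] = 4 + 7 = 11, A[1][1] + B[1][0] = -3 + 10 = 7, A[1][2] + B[2][0] = 2 + -3 = -1) = -1 (attained at k = 2)
  C[1][1] = min over k of (A[1][0] + B[0][1] = 4 + -3 = 1, A[1][1] + B[1][1] = -3 + 0 = -3, A[1][2] + B[2][1] = 2 + 8 = 10) = -3 (attained at k = 1)
  C[1][2] = min over k of (A[1][0] + B[0][2] = 4 + -3 = 1, A[1][1] + B[1][2] = -3 + -1 = -4, A[1][2] + B[2][2] = 2 + 1 = 3) = -4 (attained at k = 1)
  C[2][0] = min over k of (A[2][0] + B[0][0] = 6 + 7 = 13, A[2][1] + B[1][0] = 8 + 10 = 18, A[2][2] + B[2][0] = 7 + -3 = 4) = 4 (attained at k = 2)
  C[2][1] = min over k of (A[2][0] + B[0][1] = 6 + -3 = 3, A[2][1] + B[1][1] = 8 + 0 = 8, A[2][2] + B[2][1] = 7 + 8 = 15) = 3 (attained at k = 0)
  C[2][2] = min over k of (A[2][0] + B[0][2] = 6 + -3 = 3, A[2][1] + B[1][2] = 8 + -1 = 7, A[2][2] + B[2][2] = 7 + 1 = 8) = 3 (attained at k = 0)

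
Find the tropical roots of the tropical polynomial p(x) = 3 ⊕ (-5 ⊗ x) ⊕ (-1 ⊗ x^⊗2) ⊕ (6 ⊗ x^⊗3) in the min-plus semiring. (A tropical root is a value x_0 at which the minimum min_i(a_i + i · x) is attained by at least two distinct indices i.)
Roots: {-7, -4, 8}

Each tropical root is a break point of the lower envelope of the lines y = a_i + i · x (there are 4 lines, with slopes 0, 1, ..., 3). Only the lines that attain the minimum somewhere contribute to roots; other lines are dominated. Here the surviving (envelope) indices are i = 3, i = 2, i = 1, i = 0.
Intersections between consecutive envelope lines give the roots: for adjacent envelope indices i < j the intersection is x = (a_i − a_j) / (j − i). Reading off the sorted break points: {-7, -4, 8}.
Verification: at each break x_0, at least two indices attain the minimum of min_i(a_i + i · x_0).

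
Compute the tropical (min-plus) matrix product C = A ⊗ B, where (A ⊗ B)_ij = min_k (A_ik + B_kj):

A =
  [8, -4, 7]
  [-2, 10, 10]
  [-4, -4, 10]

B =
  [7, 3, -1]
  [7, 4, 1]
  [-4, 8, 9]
A ⊗ B =
  [3, 0, -3]
  [5, 1, -3]
  [3, -1, -5]

Apply the min-plus product entry-by-entry:
  C[0][0] = min over k of (A[0][0] + B[0][0] = 8 + 7 = 15, A[0][1] + B[1][0] = -4 + 7 = 3, A[0][2] + B[2][0] = 7 + -4 = 3) = 3 (attained at k = 1)
  C[0][1] = min over k of (A[0][0] + B[0][1] = 8 + 3 = 11, A[0][1] + B[1][1] = -4 + 4 = 0, A[0][2] + B[2][1] = 7 + 8 = 15) = 0 (attained at k = 1)
  C[0][2] = min over k of (A[0][0] + B[0][2] = 8 + -1 = 7, A[0][1] + B[1][2] = -4 + 1 = -3, A[0][2] + B[2][2] = 7 + 9 = 16) = -3 (attained at k = 1)
  C[1][0] = min over k of (A[1][0] + B[0][0] = -2 + 7 = 5, A[1][1] + B[1][0] = 10 + 7 = 17, A[1][2] + B[2][0] = 10 + -4 = 6) = 5 (attained at k = 0)
  C[1][1] = min over k of (A[1][0] + B[0][1] = -2 + 3 = 1, A[1][1] + B[1][1] = 10 + 4 = 14, A[1][2] + B[2][1] = 10 + 8 = 18) = 1 (attained at k = 0)
  C[1][2] = min over k of (A[1][0] + B[0][2] = -2 + -1 = -3, A[1][1] + B[1][2] = 10 + 1 = 11, A[1][2] + B[2][2] = 10 + 9 = 19) = -3 (attained at k = 0)
  C[2][0] = min over k of (A[2][0] + B[0][0] = -4 + 7 = 3, A[2][1] + B[1][0] = -4 + 7 = 3, A[2][2] + B[2][0] = 10 + -4 = 6) = 3 (attained at k = 0)
  C[2][1] = min over k of (A[2][0] + B[0][1] = -4 + 3 = -1, A[2][1] + B[1][1] = -4 + 4 = 0, A[2][2] + B[2][1] = 10 + 8 = 18) = -1 (attained at k = 0)
  C[2][2] = min over k of (A[2][0] + B[0][2] = -4 + -1 = -5, A[2][1] + B[1][2] = -4 + 1 = -3, A[2][2] + B[2][2] = 10 + 9 = 19) = -5 (attained at k = 0)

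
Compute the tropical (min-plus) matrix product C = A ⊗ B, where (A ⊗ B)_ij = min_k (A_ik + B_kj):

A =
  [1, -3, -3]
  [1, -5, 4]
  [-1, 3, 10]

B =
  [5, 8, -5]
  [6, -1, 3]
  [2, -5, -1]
A ⊗ B =
  [-1, -8, -4]
  [1, -6, -4]
  [4, 2, -6]

Apply the min-plus product entry-by-entry:
  C[0][0] = min over k of (A[0][0] + B[0][0] = 1 + 5 = 6, A[0][1] + B[1][0] = -3 + 6 = 3, A[0][2] + B[2][0] = -3 + 2 = -1) = -1 (attained at k = 2)
  C[0][1] = min over k of (A[0][0] + B[0][1] = 1 + 8 = 9, A[0][1] + B[1][1] = -3 + -1 = -4, A[0][2] + B[2][1] = -3 + -5 = -8) = -8 (attained at k = 2)
  C[0][2] = min over k of (A[0][0] + B[0][2] = 1 + -5 = -4, A[0][1] + B[1][2] = -3 + 3 = 0, A[0][2] + B[2][2] = -3 + -1 = -4) = -4 (attained at k = 0)
  C[1][0] = min over k of (A[1][0] + B[0][0] = 1 + 5 = 6, A[1][1] + B[1][0] = -5 + 6 = 1, A[1][2] + B[2][0] = 4 + 2 = 6) = 1 (attained at k = 1)
  C[1][1] = min over k of (A[1][0] + B[0][1] = 1 + 8 = 9, A[1][1] + B[1][1] = -5 + -1 = -6, A[1][2] + B[2][1] = 4 + -5 = -1) = -6 (attained at k = 1)
  C[1][2] = min over k of (A[1][0] + B[0][2] = 1 + -5 = -4, A[1][1] + B[1][2] = -5 + 3 = -2, A[1][2] + B[2][2] = 4 + -1 = 3) = -4 (attained at k = 0)
  C[2][0] = min over k of (A[2][0] + B[0][0] = -1 + 5 = 4, A[2][1] + B[1][0] = 3 + 6 = 9, A[2][2] + B[2][0] = 10 + 2 = 12) = 4 (attained at k = 0)
  C[2][1] = min over k of (A[2][0] + B[0][1] = -1 + 8 = 7, A[2][1] + B[1][1] = 3 + -1 = 2, A[2][2] + B[2][1] = 10 + -5 = 5) = 2 (attained at k = 1)
  C[2][2] = min over k of (A[2][0] + B[0][2] = -1 + -5 = -6, A[2][1] + B[1][2] = 3 + 3 = 6, A[2][2] + B[2][2] = 10 + -1 = 9) = -6 (attained at k = 0)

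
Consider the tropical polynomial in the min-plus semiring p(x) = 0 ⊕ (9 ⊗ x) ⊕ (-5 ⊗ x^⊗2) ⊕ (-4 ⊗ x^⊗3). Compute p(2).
p(2) = -1

A tropical monomial a ⊗ x^⊗i evaluates to a + i · x. Evaluating each term at x = 2:
  Term 0 contributes 0 + 0 · 2 = 0
  Term 1 contributes 9 + 1 · 2 = 11
  Term 2 contributes -5 + 2 · 2 = -1
  Term 3 contributes -4 + 3 · 2 = 2
p(2) = ⊕ of these = min[0, 11, -1, 2] = -1.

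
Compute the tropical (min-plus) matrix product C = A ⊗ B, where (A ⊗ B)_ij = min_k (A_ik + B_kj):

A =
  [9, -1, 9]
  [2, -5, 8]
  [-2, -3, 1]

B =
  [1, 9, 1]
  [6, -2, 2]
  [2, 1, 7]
A ⊗ B =
  [5, -3, 1]
  [1, -7, -3]
  [-1, -5, -1]

Apply the min-plus product entry-by-entry:
  C[0][0] = min over k of (A[0][0] + B[0][0] = 9 + 1 = 10, A[0][1] + B[1][0] = -1 + 6 = 5, A[0][2] + B[2][0] = 9 + 2 = 11) = 5 (attained at k = 1)
  C[0][1] = min over k of (A[0][0] + B[0][1] = 9 + 9 = 18, A[0][1] + B[1][1] = -1 + -2 = -3, A[0][2] + B[2][1] = 9 + 1 = 10) = -3 (attained at k = 1)
  C[0][2] = min over k of (A[0][0] + B[0][2] = 9 + 1 = 10, A[0][1] + B[1][2] = -1 + 2 = 1, A[0][2] + B[2][2] = 9 + 7 = 16) = 1 (attained at k = 1)
  C[1][0] = min over k of (A[1][0] + B[0][0] = 2 + 1 = 3, A[1][1] + B[1][0] = -5 + 6 = 1, A[1][2] + B[2][0] = 8 + 2 = 10) = 1 (attained at k = 1)
  C[1][1] = min over k of (A[1][0] + B[0][1] = 2 + 9 = 11, A[1][1] + B[1][1] = -5 + -2 = -7, A[1][2] + B[2][1] = 8 + 1 = 9) = -7 (attained at k = 1)
  C[1][2] = min over k of (A[1][0] + B[0][2] = 2 + 1 = 3, A[1][1] + B[1][2] = -5 + 2 = -3, A[1][2] + B[2][2] = 8 + 7 = 15) = -3 (attained at k = 1)
  C[2][0] = min over k of (A[2][0] + B[0][0] = -2 + 1 = -1, A[2][1] + B[1][0] = -3 + 6 = 3, A[2][2] + B[2][0] = 1 + 2 = 3) = -1 (attained at k = 0)
  C[2][1] = min over k of (A[2][0] + B[0][1] = -2 + 9 = 7, A[2][1] + B[1][1] = -3 + -2 = -5, A[2][2] + B[2][1] = 1 + 1 = 2) = -5 (attained at k = 1)
  C[2][2] = min over k of (A[2][0] + B[0][2] = -2 + 1 = -1, A[2][1] + B[1][2] = -3 + 2 = -1, A[2][2] + B[2][2] = 1 + 7 = 8) = -1 (attained at k = 0)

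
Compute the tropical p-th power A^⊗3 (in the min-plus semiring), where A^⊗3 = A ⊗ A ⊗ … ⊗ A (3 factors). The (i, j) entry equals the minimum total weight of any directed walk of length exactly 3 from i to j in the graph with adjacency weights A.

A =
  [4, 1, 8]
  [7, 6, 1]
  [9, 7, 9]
A^⊗3 =
  [11, 9, 6]
  [14, 11, 9]
  [17, 14, 11]

Each entry (A^⊗3)_ij equals the minimum over all length-3 walks i = v_0 → v_1 → … → v_3 = j of Σ_t A[v_t][v_{t+1}]. For example, for (i, j) = (0, 2) we minimise over 9 possible intermediate vertex sequences; the minimum is 6, attained along the walk 0 → 0 → 1 → 2.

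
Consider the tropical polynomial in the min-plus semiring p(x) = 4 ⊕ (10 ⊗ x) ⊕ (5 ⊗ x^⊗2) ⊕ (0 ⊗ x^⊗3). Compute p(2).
p(2) = 4

A tropical monomial a ⊗ x^⊗i evaluates to a + i · x. Evaluating each term at x = 2:
  Term 0 contributes 4 + 0 · 2 = 4
  Term 1 contributes 10 + 1 · 2 = 12
  Term 2 contributes 5 + 2 · 2 = 9
  Term 3 contributes 0 + 3 · 2 = 6
p(2) = ⊕ of these = min[4, 12, 9, 6] = 4.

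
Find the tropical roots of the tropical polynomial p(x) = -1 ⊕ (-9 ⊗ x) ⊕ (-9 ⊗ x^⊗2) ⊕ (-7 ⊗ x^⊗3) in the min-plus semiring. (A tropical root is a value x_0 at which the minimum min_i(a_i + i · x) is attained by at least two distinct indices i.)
Roots: {-2, 0, 8}

Each tropical root is a break point of the lower envelope of the lines y = a_i + i · x (there are 4 lines, with slopes 0, 1, ..., 3). Only the lines that attain the minimum somewhere contribute to roots; other lines are dominated. Here the surviving (envelope) indices are i = 3, i = 2, i = 1, i = 0.
Intersections between consecutive envelope lines give the roots: for adjacent envelope indices i < j the intersection is x = (a_i − a_j) / (j − i). Reading off the sorted break points: {-2, 0, 8}.
Verification: at each break x_0, at least two indices attain the minimum of min_i(a_i + i · x_0).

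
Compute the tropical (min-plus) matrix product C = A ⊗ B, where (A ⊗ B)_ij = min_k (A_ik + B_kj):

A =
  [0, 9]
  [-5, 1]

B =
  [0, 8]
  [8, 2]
A ⊗ B =
  [0, 8]
  [-5, 3]

Apply the min-plus product entry-by-entry:
  C[0][0] = min over k of (A[0][0] + B[0][0] = 0 + 0 = 0, A[0][1] + B[1][0] = 9 + 8 = 17) = 0 (attained at k = 0)
  C[0][1] = min over k of (A[0][0] + B[0][1] = 0 + 8 = 8, A[0][1] + B[1][1] = 9 + 2 = 11) = 8 (attained at k = 0)
  C[1][0] = min over k of (A[1][0] + B[0][0] = -5 + 0 = -5, A[1][1] + B[1][0] = 1 + 8 = 9) = -5 (attained at k = 0)
  C[1][1] = min over k of (A[1][0] + B[0][1] = -5 + 8 = 3, A[1][1] + B[1][1] = 1 + 2 = 3) = 3 (attained at k = 0)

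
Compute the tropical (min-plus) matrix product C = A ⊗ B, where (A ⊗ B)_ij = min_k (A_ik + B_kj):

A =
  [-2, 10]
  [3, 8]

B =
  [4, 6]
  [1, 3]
A ⊗ B =
  [2, 4]
  [7, 9]

Apply the min-plus product entry-by-entry:
  C[0][0] = min over k of (A[0][0] + B[0][0] = -2 + 4 = 2, A[0][1] + B[1][0] = 10 + 1 = 11) = 2 (attained at k = 0)
  C[0][1] = min over k of (A[0][0] + B[0][1] = -2 + 6 = 4, A[0][1] + B[1][1] = 10 + 3 = 13) = 4 (attained at k = 0)
  C[1][0] = min over k of (A[1][0] + B[0][0] = 3 + 4 = 7, A[1][1] + B[1][0] = 8 + 1 = 9) = 7 (attained at k = 0)
  C[1][1] = min over k of (A[1][0] + B[0][1] = 3 + 6 = 9, A[1][1] + B[1][1] = 8 + 3 = 11) = 9 (attained at k = 0)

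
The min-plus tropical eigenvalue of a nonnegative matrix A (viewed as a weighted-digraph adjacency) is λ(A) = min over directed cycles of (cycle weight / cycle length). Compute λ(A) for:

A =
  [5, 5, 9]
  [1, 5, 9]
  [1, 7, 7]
λ(A) = 3

Enumerate directed cycles and compute their means (weight / length). Sample:
  cycle 0 → 0: weight = 5, length = 1, mean = 5/1 ≈ 5.000
  cycle 1 → 1: weight = 5, length = 1, mean = 5/1 ≈ 5.000
  cycle 2 → 2: weight = 7, length = 1, mean = 7/1 ≈ 7.000
  cycle 0 → 1 → 0: weight = 6, length = 2, mean = 6/2 ≈ 3.000
  cycle 0 → 2 → 0: weight = 10, length = 2, mean = 10/2 ≈ 5.000
  cycle 1 → 0 → 1: weight = 6, length = 2, mean = 6/2 ≈ 3.000
Minimum mean = 3.000, attained e.g. along the cycle 0 → 1 → 0 with weight 6 and length 2. So λ(A) = 6/2 = 3.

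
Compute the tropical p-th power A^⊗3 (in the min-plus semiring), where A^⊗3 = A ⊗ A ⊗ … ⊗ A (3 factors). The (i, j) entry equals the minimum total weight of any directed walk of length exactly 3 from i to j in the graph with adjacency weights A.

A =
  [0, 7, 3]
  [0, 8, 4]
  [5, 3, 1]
A^⊗3 =
  [0, 6, 3]
  [0, 6, 3]
  [3, 5, 3]

Each entry (A^⊗3)_ij equals the minimum over all length-3 walks i = v_0 → v_1 → … → v_3 = j of Σ_t A[v_t][v_{t+1}]. For example, for (i, j) = (0, 2) we minimise over 9 possible intermediate vertex sequences; the minimum is 3, attained along the walk 0 → 0 → 0 → 2.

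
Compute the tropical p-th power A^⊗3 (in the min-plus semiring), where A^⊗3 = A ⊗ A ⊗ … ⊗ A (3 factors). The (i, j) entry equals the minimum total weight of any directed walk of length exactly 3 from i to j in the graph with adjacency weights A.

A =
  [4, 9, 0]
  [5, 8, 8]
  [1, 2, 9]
A^⊗3 =
  [5, 6, 1]
  [6, 7, 9]
  [2, 3, 5]

Each entry (A^⊗3)_ij equals the minimum over all length-3 walks i = v_0 → v_1 → … → v_3 = j of Σ_t A[v_t][v_{t+1}]. For example, for (i, j) = (0, 2) we minimise over 9 possible intermediate vertex sequences; the minimum is 1, attained along the walk 0 → 2 → 0 → 2.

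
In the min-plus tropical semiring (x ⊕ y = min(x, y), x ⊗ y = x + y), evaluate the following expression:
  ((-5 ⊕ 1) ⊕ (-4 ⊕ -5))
((-5 ⊕ 1) ⊕ (-4 ⊕ -5)) = -5

Expand innermost to outermost. Recall ⊕ takes the minimum of its arguments and ⊗ takes their sum. Working out the expression ((-5 ⊕ 1) ⊕ (-4 ⊕ -5)) gives -5.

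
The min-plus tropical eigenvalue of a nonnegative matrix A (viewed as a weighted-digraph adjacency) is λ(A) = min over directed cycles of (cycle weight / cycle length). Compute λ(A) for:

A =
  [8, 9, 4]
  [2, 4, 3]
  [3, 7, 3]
λ(A) = 3

Enumerate directed cycles and compute their means (weight / length). Sample:
  cycle 0 → 0: weight = 8, length = 1, mean = 8/1 ≈ 8.000
  cycle 1 → 1: weight = 4, length = 1, mean = 4/1 ≈ 4.000
  cycle 2 → 2: weight = 3, length = 1, mean = 3/1 ≈ 3.000
  cycle 0 → 1 → 0: weight = 11, length = 2, mean = 11/2 ≈ 5.500
  cycle 0 → 2 → 0: weight = 7, length = 2, mean = 7/2 ≈ 3.500
  cycle 1 → 0 → 1: weight = 11, length = 2, mean = 11/2 ≈ 5.500
Minimum mean = 3.000, attained e.g. along the cycle 2 → 2 with weight 3 and length 1. So λ(A) = 3/1 = 3.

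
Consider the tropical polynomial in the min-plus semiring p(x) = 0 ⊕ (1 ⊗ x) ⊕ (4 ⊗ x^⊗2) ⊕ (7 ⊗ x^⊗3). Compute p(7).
p(7) = 0

A tropical monomial a ⊗ x^⊗i evaluates to a + i · x. Evaluating each term at x = 7:
  Term 0 contributes 0 + 0 · 7 = 0
  Term 1 contributes 1 + 1 · 7 = 8
  Term 2 contributes 4 + 2 · 7 = 18
  Term 3 contributes 7 + 3 · 7 = 28
p(7) = ⊕ of these = min[0, 8, 18, 28] = 0.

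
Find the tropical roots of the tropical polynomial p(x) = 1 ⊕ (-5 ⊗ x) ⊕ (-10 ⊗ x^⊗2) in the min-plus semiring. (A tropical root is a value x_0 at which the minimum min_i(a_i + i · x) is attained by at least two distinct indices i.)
Roots: {5, 6}

Each tropical root is a break point of the lower envelope of the lines y = a_i + i · x (there are 3 lines, with slopes 0, 1, ..., 2). Only the lines that attain the minimum somewhere contribute to roots; other lines are dominated. Here the surviving (envelope) indices are i = 2, i = 1, i = 0.
Intersections between consecutive envelope lines give the roots: for adjacent envelope indices i < j the intersection is x = (a_i − a_j) / (j − i). Reading off the sorted break points: {5, 6}.
Verification: at each break x_0, at least two indices attain the minimum of min_i(a_i + i · x_0).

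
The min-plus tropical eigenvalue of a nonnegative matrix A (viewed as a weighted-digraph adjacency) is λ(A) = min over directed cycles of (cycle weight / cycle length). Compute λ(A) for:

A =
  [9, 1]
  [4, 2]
λ(A) = 2

Enumerate directed cycles and compute their means (weight / length). Sample:
  cycle 0 → 0: weight = 9, length = 1, mean = 9/1 ≈ 9.000
  cycle 1 → 1: weight = 2, length = 1, mean = 2/1 ≈ 2.000
  cycle 0 → 1 → 0: weight = 5, length = 2, mean = 5/2 ≈ 2.500
  cycle 1 → 0 → 1: weight = 5, length = 2, mean = 5/2 ≈ 2.500
Minimum mean = 2.000, attained e.g. along the cycle 1 → 1 with weight 2 and length 1. So λ(A) = 2/1 = 2.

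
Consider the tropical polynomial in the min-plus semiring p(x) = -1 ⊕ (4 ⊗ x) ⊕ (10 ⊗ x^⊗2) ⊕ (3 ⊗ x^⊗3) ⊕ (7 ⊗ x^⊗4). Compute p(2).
p(2) = -1

A tropical monomial a ⊗ x^⊗i evaluates to a + i · x. Evaluating each term at x = 2:
  Term 0 contributes -1 + 0 · 2 = -1
  Term 1 contributes 4 + 1 · 2 = 6
  Term 2 contributes 10 + 2 · 2 = 14
  Term 3 contributes 3 + 3 · 2 = 9
  Term 4 contributes 7 + 4 · 2 = 15
p(2) = ⊕ of these = min[-1, 6, 14, 9, 15] = -1.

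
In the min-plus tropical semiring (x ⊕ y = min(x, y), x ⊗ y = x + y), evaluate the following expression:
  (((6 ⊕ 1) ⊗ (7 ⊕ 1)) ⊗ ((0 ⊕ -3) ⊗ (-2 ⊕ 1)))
(((6 ⊕ 1) ⊗ (7 ⊕ 1)) ⊗ ((0 ⊕ -3) ⊗ (-2 ⊕ 1))) = -3

Expand innermost to outermost. Recall ⊕ takes the minimum of its arguments and ⊗ takes their sum. Working out the expression (((6 ⊕ 1) ⊗ (7 ⊕ 1)) ⊗ ((0 ⊕ -3) ⊗ (-2 ⊕ 1))) gives -3.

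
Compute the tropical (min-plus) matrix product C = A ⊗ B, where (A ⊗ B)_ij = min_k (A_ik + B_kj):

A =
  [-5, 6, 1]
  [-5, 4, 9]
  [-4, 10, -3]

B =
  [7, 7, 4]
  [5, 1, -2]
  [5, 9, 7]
A ⊗ B =
  [2, 2, -1]
  [2, 2, -1]
  [2, 3, 0]

Apply the min-plus product entry-by-entry:
  C[0][0] = min over k of (A[0][0] + B[0][0] = -5 + 7 = 2, A[0][1] + B[1][0] = 6 + 5 = 11, A[0][2] + B[2][0] = 1 + 5 = 6) = 2 (attained at k = 0)
  C[0][1] = min over k of (A[0][0] + B[0][1] = -5 + 7 = 2, A[0][1] + B[1][1] = 6 + 1 = 7, A[0][2] + B[2][1] = 1 + 9 = 10) = 2 (attained at k = 0)
  C[0][2] = min over k of (A[0][0] + B[0][2] = -5 + 4 = -1, A[0][1] + B[1][2] = 6 + -2 = 4, A[0][2] + B[2][2] = 1 + 7 = 8) = -1 (attained at k = 0)
  C[1][0] = min over k of (A[1][0] + B[0][0] = -5 + 7 = 2, A[1][1] + B[1][0] = 4 + 5 = 9, A[1][2] + B[2][0] = 9 + 5 = 14) = 2 (attained at k = 0)
  C[1][1] = min over k of (A[1][0] + B[0][1] = -5 + 7 = 2, A[1][1] + B[1][1] = 4 + 1 = 5, A[1][2] + B[2][1] = 9 + 9 = 18) = 2 (attained at k = 0)
  C[1][2] = min over k of (A[1][0] + B[0][2] = -5 + 4 = -1, A[1][1] + B[1][2] = 4 + -2 = 2, A[1][2] + B[2][2] = 9 + 7 = 16) = -1 (attained at k = 0)
  C[2][0] = min over k of (A[2][0] + B[0][0] = -4 + 7 = 3, A[2][1] + B[1][0] = 10 + 5 = 15, A[2][2] + B[2][0] = -3 + 5 = 2) = 2 (attained at k = 2)
  C[2][1] = min over k of (A[2][0] + B[0][1] = -4 + 7 = 3, A[2][1] + B[1][1] = 10 + 1 = 11, A[2][2] + B[2][1] = -3 + 9 = 6) = 3 (attained at k = 0)
  C[2][2] = min over k of (A[2][0] + B[0][2] = -4 + 4 = 0, A[2][1] + B[1][2] = 10 + -2 = 8, A[2][2] + B[2][2] = -3 + 7 = 4) = 0 (attained at k = 0)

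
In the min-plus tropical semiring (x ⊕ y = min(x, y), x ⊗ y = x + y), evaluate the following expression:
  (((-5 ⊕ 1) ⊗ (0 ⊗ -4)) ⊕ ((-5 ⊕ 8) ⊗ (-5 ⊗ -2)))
(((-5 ⊕ 1) ⊗ (0 ⊗ -4)) ⊕ ((-5 ⊕ 8) ⊗ (-5 ⊗ -2))) = -12

Expand innermost to outermost. Recall ⊕ takes the minimum of its arguments and ⊗ takes their sum. Working out the expression (((-5 ⊕ 1) ⊗ (0 ⊗ -4)) ⊕ ((-5 ⊕ 8) ⊗ (-5 ⊗ -2))) gives -12.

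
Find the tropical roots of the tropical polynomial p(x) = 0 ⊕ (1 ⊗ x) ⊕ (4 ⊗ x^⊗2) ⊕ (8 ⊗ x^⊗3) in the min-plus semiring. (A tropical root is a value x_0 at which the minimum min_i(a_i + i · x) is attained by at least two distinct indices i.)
Roots: {-4, -3, -1}

Each tropical root is a break point of the lower envelope of the lines y = a_i + i · x (there are 4 lines, with slopes 0, 1, ..., 3). Only the lines that attain the minimum somewhere contribute to roots; other lines are dominated. Here the surviving (envelope) indices are i = 3, i = 2, i = 1, i = 0.
Intersections between consecutive envelope lines give the roots: for adjacent envelope indices i < j the intersection is x = (a_i − a_j) / (j − i). Reading off the sorted break points: {-4, -3, -1}.
Verification: at each break x_0, at least two indices attain the minimum of min_i(a_i + i · x_0).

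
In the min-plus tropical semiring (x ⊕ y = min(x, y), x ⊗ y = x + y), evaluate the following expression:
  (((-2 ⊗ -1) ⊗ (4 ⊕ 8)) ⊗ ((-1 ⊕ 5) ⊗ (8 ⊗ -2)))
(((-2 ⊗ -1) ⊗ (4 ⊕ 8)) ⊗ ((-1 ⊕ 5) ⊗ (8 ⊗ -2))) = 6

Expand innermost to outermost. Recall ⊕ takes the minimum of its arguments and ⊗ takes their sum. Working out the expression (((-2 ⊗ -1) ⊗ (4 ⊕ 8)) ⊗ ((-1 ⊕ 5) ⊗ (8 ⊗ -2))) gives 6.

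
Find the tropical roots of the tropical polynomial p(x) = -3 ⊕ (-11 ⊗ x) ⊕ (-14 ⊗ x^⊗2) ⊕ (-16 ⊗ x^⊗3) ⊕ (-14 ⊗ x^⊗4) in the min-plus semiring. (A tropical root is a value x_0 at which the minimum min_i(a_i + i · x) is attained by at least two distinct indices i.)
Roots: {-2, 2, 3, 8}

Each tropical root is a break point of the lower envelope of the lines y = a_i + i · x (there are 5 lines, with slopes 0, 1, ..., 4). Only the lines that attain the minimum somewhere contribute to roots; other lines are dominated. Here the surviving (envelope) indices are i = 4, i = 3, i = 2, i = 1, i = 0.
Intersections between consecutive envelope lines give the roots: for adjacent envelope indices i < j the intersection is x = (a_i − a_j) / (j − i). Reading off the sorted break points: {-2, 2, 3, 8}.
Verification: at each break x_0, at least two indices attain the minimum of min_i(a_i + i · x_0).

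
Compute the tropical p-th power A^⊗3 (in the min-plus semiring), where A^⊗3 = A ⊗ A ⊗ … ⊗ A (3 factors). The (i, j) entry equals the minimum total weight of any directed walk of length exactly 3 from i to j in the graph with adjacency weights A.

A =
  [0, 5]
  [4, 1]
A^⊗3 =
  [0, 5]
  [4, 3]

Each entry (A^⊗3)_ij equals the minimum over all length-3 walks i = v_0 → v_1 → … → v_3 = j of Σ_t A[v_t][v_{t+1}]. For example, for (i, j) = (0, 1) we minimise over 4 possible intermediate vertex sequences; the minimum is 5, attained along the walk 0 → 0 → 0 → 1.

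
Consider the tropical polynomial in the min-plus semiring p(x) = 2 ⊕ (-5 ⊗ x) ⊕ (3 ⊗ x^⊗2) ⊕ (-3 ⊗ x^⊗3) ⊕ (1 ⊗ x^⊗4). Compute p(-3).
p(-3) = -12

A tropical monomial a ⊗ x^⊗i evaluates to a + i · x. Evaluating each term at x = -3:
  Term 0 contributes 2 + 0 · -3 = 2
  Term 1 contributes -5 + 1 · -3 = -8
  Term 2 contributes 3 + 2 · -3 = -3
  Term 3 contributes -3 + 3 · -3 = -12
  Term 4 contributes 1 + 4 · -3 = -11
p(-3) = ⊕ of these = min[2, -8, -3, -12, -11] = -12.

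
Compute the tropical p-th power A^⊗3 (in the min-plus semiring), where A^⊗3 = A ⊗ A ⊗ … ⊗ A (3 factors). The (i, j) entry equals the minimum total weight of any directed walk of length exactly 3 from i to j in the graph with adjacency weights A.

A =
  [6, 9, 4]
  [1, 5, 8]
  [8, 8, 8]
A^⊗3 =
  [13, 17, 14]
  [11, 13, 10]
  [14, 18, 13]

Each entry (A^⊗3)_ij equals the minimum over all length-3 walks i = v_0 → v_1 → … → v_3 = j of Σ_t A[v_t][v_{t+1}]. For example, for (i, j) = (0, 2) we minimise over 9 possible intermediate vertex sequences; the minimum is 14, attained along the walk 0 → 1 → 0 → 2.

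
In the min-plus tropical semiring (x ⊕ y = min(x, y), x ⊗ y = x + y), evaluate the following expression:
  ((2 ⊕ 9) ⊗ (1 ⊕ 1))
((2 ⊕ 9) ⊗ (1 ⊕ 1)) = 3

Expand innermost to outermost. Recall ⊕ takes the minimum of its arguments and ⊗ takes their sum. Working out the expression ((2 ⊕ 9) ⊗ (1 ⊕ 1)) gives 3.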